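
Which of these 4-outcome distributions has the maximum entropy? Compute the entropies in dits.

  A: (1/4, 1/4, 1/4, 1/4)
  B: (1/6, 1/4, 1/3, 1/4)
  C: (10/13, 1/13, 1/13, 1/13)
A

For a discrete distribution over n outcomes, entropy is maximized by the uniform distribution.

Computing entropies:
H(A) = 0.6021 dits
H(B) = 0.5898 dits
H(C) = 0.3447 dits

The uniform distribution (where all probabilities equal 1/4) achieves the maximum entropy of log_10(4) = 0.6021 dits.

Distribution A has the highest entropy.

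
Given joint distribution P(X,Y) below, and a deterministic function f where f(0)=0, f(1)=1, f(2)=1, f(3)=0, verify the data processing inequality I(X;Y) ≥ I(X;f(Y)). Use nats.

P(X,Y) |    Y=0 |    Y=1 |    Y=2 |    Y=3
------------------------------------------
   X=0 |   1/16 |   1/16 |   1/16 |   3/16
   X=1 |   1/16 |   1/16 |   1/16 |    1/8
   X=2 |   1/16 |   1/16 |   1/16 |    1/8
I(X;Y) = 0.0048, I(X;f(Y)) = 0.0022, inequality holds: 0.0048 ≥ 0.0022

Data Processing Inequality: For any Markov chain X → Y → Z, we have I(X;Y) ≥ I(X;Z).

Here Z = f(Y) is a deterministic function of Y, forming X → Y → Z.

Original I(X;Y) = 0.0048 nats

After applying f:
P(X,Z) where Z=f(Y):
- P(X,Z=0) = P(X,Y=0) + P(X,Y=3)
- P(X,Z=1) = P(X,Y=1) + P(X,Y=2)

I(X;Z) = I(X;f(Y)) = 0.0022 nats

Verification: 0.0048 ≥ 0.0022 ✓

Information cannot be created by processing; the function f can only lose information about X.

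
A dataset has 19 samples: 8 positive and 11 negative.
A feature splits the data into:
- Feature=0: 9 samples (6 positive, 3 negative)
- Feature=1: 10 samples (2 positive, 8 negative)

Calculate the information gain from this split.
0.1670 bits

Information Gain = H(Y) - H(Y|Feature)

Before split:
P(positive) = 8/19 = 0.4211
H(Y) = 0.9819 bits

After split:
Feature=0: H = 0.9183 bits (weight = 9/19)
Feature=1: H = 0.7219 bits (weight = 10/19)
H(Y|Feature) = (9/19)×0.9183 + (10/19)×0.7219 = 0.8149 bits

Information Gain = 0.9819 - 0.8149 = 0.1670 bits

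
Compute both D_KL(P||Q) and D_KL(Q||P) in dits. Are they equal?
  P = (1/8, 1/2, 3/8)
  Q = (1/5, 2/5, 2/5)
D_KL(P||Q) = 0.0124, D_KL(Q||P) = 0.0133

KL divergence is not symmetric: D_KL(P||Q) ≠ D_KL(Q||P) in general.

D_KL(P||Q) = 0.0124 dits
D_KL(Q||P) = 0.0133 dits

No, they are not equal!

This asymmetry is why KL divergence is not a true distance metric.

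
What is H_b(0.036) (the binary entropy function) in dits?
0.0673 dits

The binary entropy function is:
H(p) = -p log(p) - (1-p) log(1-p)

H(0.036) = -0.036 × log_10(0.036) - 0.964 × log_10(0.964)
H(0.036) = 0.0673 dits

Note: Binary entropy is maximized at p=0.5 (H=1 bit) and minimized at p=0 or p=1 (H=0).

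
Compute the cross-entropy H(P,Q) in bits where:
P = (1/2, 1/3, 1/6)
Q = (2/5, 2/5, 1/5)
1.4886 bits

Cross-entropy: H(P,Q) = -Σ p(x) log q(x)

Alternatively: H(P,Q) = H(P) + D_KL(P||Q)
H(P) = 1.4591 bits
D_KL(P||Q) = 0.0294 bits

H(P,Q) = 1.4591 + 0.0294 = 1.4886 bits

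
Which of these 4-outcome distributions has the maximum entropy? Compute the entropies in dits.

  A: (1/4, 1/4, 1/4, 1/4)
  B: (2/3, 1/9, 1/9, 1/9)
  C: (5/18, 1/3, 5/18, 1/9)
A

For a discrete distribution over n outcomes, entropy is maximized by the uniform distribution.

Computing entropies:
H(A) = 0.6021 dits
H(B) = 0.4355 dits
H(C) = 0.5741 dits

The uniform distribution (where all probabilities equal 1/4) achieves the maximum entropy of log_10(4) = 0.6021 dits.

Distribution A has the highest entropy.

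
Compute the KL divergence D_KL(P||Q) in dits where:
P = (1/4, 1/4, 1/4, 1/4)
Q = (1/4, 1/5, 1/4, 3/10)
0.0044 dits

KL divergence: D_KL(P||Q) = Σ p(x) log(p(x)/q(x))

Computing term by term:
  x=0: 1/4 × log_10[(1/4)/(1/4)] = 1/4 × 0.0000 = 0.0000
  x=1: 1/4 × log_10[(1/4)/(1/5)] = 1/4 × 0.0969 = 0.0242
  x=2: 1/4 × log_10[(1/4)/(1/4)] = 1/4 × 0.0000 = 0.0000
  x=3: 1/4 × log_10[(1/4)/(3/10)] = 1/4 × -0.0792 = -0.0198

D_KL(P||Q) = 0.0044 dits

Note: KL divergence is always non-negative and equals 0 iff P = Q.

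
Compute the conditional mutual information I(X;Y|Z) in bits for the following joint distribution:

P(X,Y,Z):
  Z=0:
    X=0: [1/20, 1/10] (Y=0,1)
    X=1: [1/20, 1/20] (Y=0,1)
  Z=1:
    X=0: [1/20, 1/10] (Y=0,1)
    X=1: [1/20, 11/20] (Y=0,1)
0.0438 bits

Conditional mutual information: I(X;Y|Z) = H(X|Z) + H(Y|Z) - H(X,Y|Z)

H(Z) = 0.8113
H(X,Z) = 1.5955 → H(X|Z) = 0.7842
H(Y,Z) = 1.4789 → H(Y|Z) = 0.6676
H(X,Y,Z) = 2.2192 → H(X,Y|Z) = 1.4080

I(X;Y|Z) = 0.7842 + 0.6676 - 1.4080 = 0.0438 bits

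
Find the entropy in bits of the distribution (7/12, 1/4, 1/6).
1.3844 bits

Shannon entropy is H(X) = -Σ p(x) log p(x).

For P = (7/12, 1/4, 1/6):
H = -7/12 × log_2(7/12) -1/4 × log_2(1/4) -1/6 × log_2(1/6)
H = 1.3844 bits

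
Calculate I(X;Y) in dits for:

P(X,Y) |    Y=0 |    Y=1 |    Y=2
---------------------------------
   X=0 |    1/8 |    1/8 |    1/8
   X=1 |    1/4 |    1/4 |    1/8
0.0047 dits

Mutual information: I(X;Y) = H(X) + H(Y) - H(X,Y)

Marginals:
P(X) = (3/8, 5/8), H(X) = 0.2873 dits
P(Y) = (3/8, 3/8, 1/4), H(Y) = 0.4700 dits

Joint entropy: H(X,Y) = 0.7526 dits

I(X;Y) = 0.2873 + 0.4700 - 0.7526 = 0.0047 dits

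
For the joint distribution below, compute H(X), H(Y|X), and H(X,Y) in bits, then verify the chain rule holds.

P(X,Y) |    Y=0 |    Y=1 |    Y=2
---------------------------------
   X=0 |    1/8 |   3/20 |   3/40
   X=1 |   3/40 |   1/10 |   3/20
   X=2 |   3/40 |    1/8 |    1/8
H(X,Y) = 3.1191, H(X) = 1.5841, H(Y|X) = 1.5350 (all in bits)

Chain rule: H(X,Y) = H(X) + H(Y|X)

Left side — joint entropy directly:
H(X,Y) = -Σ p(x,y) log p(x,y) = 3.1191 bits

Right side — compute H(Y|X) from the conditional distributions:
P(X) = (7/20, 13/40, 13/40), so H(X) = 1.5841 bits
H(Y|X) = Σ_x P(X=x) · H(Y|X=x):
  P(Y|X=0) = (5/14, 3/7, 3/14), H(Y|X=0) = 1.5306, weight P(X=0) = 7/20
  P(Y|X=1) = (3/13, 4/13, 6/13), H(Y|X=1) = 1.5262, weight P(X=1) = 13/40
  P(Y|X=2) = (3/13, 5/13, 5/13), H(Y|X=2) = 1.5486, weight P(X=2) = 13/40
H(Y|X) = 1.5350 bits

H(X) + H(Y|X) = 1.5841 + 1.5350 = 3.1191 bits

Both sides equal 3.1191 bits. ✓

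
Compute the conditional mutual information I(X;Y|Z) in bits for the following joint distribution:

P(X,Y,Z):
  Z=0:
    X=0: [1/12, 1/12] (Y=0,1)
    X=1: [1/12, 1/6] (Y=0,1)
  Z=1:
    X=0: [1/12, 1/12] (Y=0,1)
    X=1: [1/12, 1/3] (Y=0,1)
0.0443 bits

Conditional mutual information: I(X;Y|Z) = H(X|Z) + H(Y|Z) - H(X,Y|Z)

H(Z) = 0.9799
H(X,Z) = 1.8879 → H(X|Z) = 0.9080
H(Y,Z) = 1.8879 → H(Y|Z) = 0.9080
H(X,Y,Z) = 2.7516 → H(X,Y|Z) = 1.7718

I(X;Y|Z) = 0.9080 + 0.9080 - 1.7718 = 0.0443 bits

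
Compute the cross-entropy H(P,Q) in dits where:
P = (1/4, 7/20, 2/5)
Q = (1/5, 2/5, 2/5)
0.4732 dits

Cross-entropy: H(P,Q) = -Σ p(x) log q(x)

Alternatively: H(P,Q) = H(P) + D_KL(P||Q)
H(P) = 0.4693 dits
D_KL(P||Q) = 0.0039 dits

H(P,Q) = 0.4693 + 0.0039 = 0.4732 dits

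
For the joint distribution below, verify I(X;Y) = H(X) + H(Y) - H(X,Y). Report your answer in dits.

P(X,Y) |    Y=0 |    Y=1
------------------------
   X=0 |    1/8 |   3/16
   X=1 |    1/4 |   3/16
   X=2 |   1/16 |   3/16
I(X;Y) = 0.0155 dits

Mutual information has multiple equivalent forms:
- I(X;Y) = H(X) - H(X|Y)
- I(X;Y) = H(Y) - H(Y|X)
- I(X;Y) = H(X) + H(Y) - H(X,Y)

Computing all quantities:
H(X) = 0.4654, H(Y) = 0.2976, H(X,Y) = 0.7476
H(X|Y) = 0.4500, H(Y|X) = 0.2821

Verification:
H(X) - H(X|Y) = 0.4654 - 0.4500 = 0.0155
H(Y) - H(Y|X) = 0.2976 - 0.2821 = 0.0155
H(X) + H(Y) - H(X,Y) = 0.4654 + 0.2976 - 0.7476 = 0.0155

All forms give I(X;Y) = 0.0155 dits. ✓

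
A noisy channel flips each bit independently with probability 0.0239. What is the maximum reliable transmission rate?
0.8372 bits

For a binary symmetric channel (BSC) with error probability p:
Capacity C = 1 - H(p) bits per symbol

where H(p) = -p log₂(p) - (1-p) log₂(1-p) is the binary entropy function.

H(0.0239) = 0.1628 bits
C = 1 - 0.1628 = 0.8372 bits per symbol

This means we can reliably transmit up to 0.8372 bits of information per channel use.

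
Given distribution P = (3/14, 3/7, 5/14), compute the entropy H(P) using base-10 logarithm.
0.4608 dits

Shannon entropy is H(X) = -Σ p(x) log p(x).

For P = (3/14, 3/7, 5/14):
H = -3/14 × log_10(3/14) -3/7 × log_10(3/7) -5/14 × log_10(5/14)
H = 0.4608 dits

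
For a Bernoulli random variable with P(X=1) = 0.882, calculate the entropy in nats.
0.3629 nats

The binary entropy function is:
H(p) = -p log(p) - (1-p) log(1-p)

H(0.882) = -0.882 × log_e(0.882) - 0.118 × log_e(0.118)
H(0.882) = 0.3629 nats

Note: Binary entropy is maximized at p=0.5 (H=1 bit) and minimized at p=0 or p=1 (H=0).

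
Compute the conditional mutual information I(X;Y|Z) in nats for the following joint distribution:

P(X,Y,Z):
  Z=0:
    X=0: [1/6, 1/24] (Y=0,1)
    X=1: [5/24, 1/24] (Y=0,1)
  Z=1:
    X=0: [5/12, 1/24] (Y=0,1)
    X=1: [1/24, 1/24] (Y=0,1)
0.0356 nats

Conditional mutual information: I(X;Y|Z) = H(X|Z) + H(Y|Z) - H(X,Y|Z)

H(Z) = 0.6897
H(X,Z) = 1.2380 → H(X|Z) = 0.5483
H(Y,Z) = 1.1395 → H(Y|Z) = 0.4499
H(X,Y,Z) = 1.6523 → H(X,Y|Z) = 0.9626

I(X;Y|Z) = 0.5483 + 0.4499 - 0.9626 = 0.0356 nats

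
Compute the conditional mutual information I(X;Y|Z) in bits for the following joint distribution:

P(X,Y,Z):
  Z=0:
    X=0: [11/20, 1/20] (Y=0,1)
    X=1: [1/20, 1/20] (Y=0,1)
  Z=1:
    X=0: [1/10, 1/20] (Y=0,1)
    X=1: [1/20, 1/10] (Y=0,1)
0.0904 bits

Conditional mutual information: I(X;Y|Z) = H(X|Z) + H(Y|Z) - H(X,Y|Z)

H(Z) = 0.8813
H(X,Z) = 1.5955 → H(X|Z) = 0.7142
H(Y,Z) = 1.5955 → H(Y|Z) = 0.7142
H(X,Y,Z) = 2.2192 → H(X,Y|Z) = 1.3379

I(X;Y|Z) = 0.7142 + 0.7142 - 1.3379 = 0.0904 bits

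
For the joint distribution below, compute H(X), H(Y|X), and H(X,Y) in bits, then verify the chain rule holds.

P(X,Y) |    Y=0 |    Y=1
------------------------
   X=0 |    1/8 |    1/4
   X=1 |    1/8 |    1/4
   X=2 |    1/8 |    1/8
H(X,Y) = 2.5000, H(X) = 1.5613, H(Y|X) = 0.9387 (all in bits)

Chain rule: H(X,Y) = H(X) + H(Y|X)

Left side — joint entropy directly:
H(X,Y) = -Σ p(x,y) log p(x,y) = 2.5000 bits

Right side — compute H(Y|X) from the conditional distributions:
P(X) = (3/8, 3/8, 1/4), so H(X) = 1.5613 bits
H(Y|X) = Σ_x P(X=x) · H(Y|X=x):
  P(Y|X=0) = (1/3, 2/3), H(Y|X=0) = 0.9183, weight P(X=0) = 3/8
  P(Y|X=1) = (1/3, 2/3), H(Y|X=1) = 0.9183, weight P(X=1) = 3/8
  P(Y|X=2) = (1/2, 1/2), H(Y|X=2) = 1.0000, weight P(X=2) = 1/4
H(Y|X) = 0.9387 bits

H(X) + H(Y|X) = 1.5613 + 0.9387 = 2.5000 bits

Both sides equal 2.5000 bits. ✓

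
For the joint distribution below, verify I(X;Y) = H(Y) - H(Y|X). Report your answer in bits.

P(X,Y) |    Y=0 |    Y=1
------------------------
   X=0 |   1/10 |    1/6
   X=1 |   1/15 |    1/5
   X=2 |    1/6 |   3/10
I(X;Y) = 0.0086 bits

Mutual information has multiple equivalent forms:
- I(X;Y) = H(X) - H(X|Y)
- I(X;Y) = H(Y) - H(Y|X)
- I(X;Y) = H(X) + H(Y) - H(X,Y)

Computing all quantities:
H(X) = 1.5301, H(Y) = 0.9183, H(X,Y) = 2.4398
H(X|Y) = 1.5215, H(Y|X) = 0.9097

Verification:
H(X) - H(X|Y) = 1.5301 - 1.5215 = 0.0086
H(Y) - H(Y|X) = 0.9183 - 0.9097 = 0.0086
H(X) + H(Y) - H(X,Y) = 1.5301 + 0.9183 - 2.4398 = 0.0086

All forms give I(X;Y) = 0.0086 bits. ✓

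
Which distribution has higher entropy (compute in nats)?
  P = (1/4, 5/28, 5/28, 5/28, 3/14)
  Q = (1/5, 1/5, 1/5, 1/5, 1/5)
Q

Computing entropies in nats:
H(P) = 1.5996
H(Q) = 1.6094

Distribution Q has higher entropy.

Intuition: The distribution closer to uniform (more spread out) has higher entropy.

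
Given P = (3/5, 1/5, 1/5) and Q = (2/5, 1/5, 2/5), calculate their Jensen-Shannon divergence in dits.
0.0118 dits

Jensen-Shannon divergence is:
JSD(P||Q) = 0.5 × D_KL(P||M) + 0.5 × D_KL(Q||M)
where M = 0.5 × (P + Q) is the mixture distribution.

M = 0.5 × (3/5, 1/5, 1/5) + 0.5 × (2/5, 1/5, 2/5) = (1/2, 1/5, 3/10)

D_KL(P||M) = 0.0123 dits
D_KL(Q||M) = 0.0112 dits

JSD(P||Q) = 0.5 × 0.0123 + 0.5 × 0.0112 = 0.0118 dits

Unlike KL divergence, JSD is symmetric and bounded: 0 ≤ JSD ≤ log(2).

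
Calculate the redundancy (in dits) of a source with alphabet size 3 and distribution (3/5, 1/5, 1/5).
0.0644 dits

Redundancy measures how far a source is from maximum entropy:
R = H_max - H(X)

Maximum entropy for 3 symbols: H_max = log_10(3) = 0.4771 dits
Actual entropy: H(X) = 0.4127 dits
Redundancy: R = 0.4771 - 0.4127 = 0.0644 dits

This redundancy represents potential for compression: the source could be compressed by 0.0644 dits per symbol.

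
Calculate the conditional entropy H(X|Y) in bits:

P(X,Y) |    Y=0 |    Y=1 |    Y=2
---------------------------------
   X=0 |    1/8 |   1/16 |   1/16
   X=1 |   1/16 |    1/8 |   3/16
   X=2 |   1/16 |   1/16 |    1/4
1.4528 bits

Using the chain rule: H(X|Y) = H(X,Y) - H(Y)

First, compute H(X,Y) = 2.9528 bits

Marginal P(Y) = (1/4, 1/4, 1/2)
H(Y) = 1.5000 bits

H(X|Y) = H(X,Y) - H(Y) = 2.9528 - 1.5000 = 1.4528 bits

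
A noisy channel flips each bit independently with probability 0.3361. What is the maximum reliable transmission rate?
0.0790 bits

For a binary symmetric channel (BSC) with error probability p:
Capacity C = 1 - H(p) bits per symbol

where H(p) = -p log₂(p) - (1-p) log₂(1-p) is the binary entropy function.

H(0.3361) = 0.9210 bits
C = 1 - 0.9210 = 0.0790 bits per symbol

This means we can reliably transmit up to 0.0790 bits of information per channel use.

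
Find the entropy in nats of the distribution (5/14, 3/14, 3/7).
1.0609 nats

Shannon entropy is H(X) = -Σ p(x) log p(x).

For P = (5/14, 3/14, 3/7):
H = -5/14 × log_e(5/14) -3/14 × log_e(3/14) -3/7 × log_e(3/7)
H = 1.0609 nats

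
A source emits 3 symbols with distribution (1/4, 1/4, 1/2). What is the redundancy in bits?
0.0850 bits

Redundancy measures how far a source is from maximum entropy:
R = H_max - H(X)

Maximum entropy for 3 symbols: H_max = log_2(3) = 1.5850 bits
Actual entropy: H(X) = 1.5000 bits
Redundancy: R = 1.5850 - 1.5000 = 0.0850 bits

This redundancy represents potential for compression: the source could be compressed by 0.0850 bits per symbol.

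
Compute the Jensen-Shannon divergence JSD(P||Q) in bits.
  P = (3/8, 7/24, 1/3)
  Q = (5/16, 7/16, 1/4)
0.0170 bits

Jensen-Shannon divergence is:
JSD(P||Q) = 0.5 × D_KL(P||M) + 0.5 × D_KL(Q||M)
where M = 0.5 × (P + Q) is the mixture distribution.

M = 0.5 × (3/8, 7/24, 1/3) + 0.5 × (5/16, 7/16, 1/4) = (11/32, 0.364583, 7/24)

D_KL(P||M) = 0.0174 bits
D_KL(Q||M) = 0.0165 bits

JSD(P||Q) = 0.5 × 0.0174 + 0.5 × 0.0165 = 0.0170 bits

Unlike KL divergence, JSD is symmetric and bounded: 0 ≤ JSD ≤ log(2).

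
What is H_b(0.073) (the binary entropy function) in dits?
0.1135 dits

The binary entropy function is:
H(p) = -p log(p) - (1-p) log(1-p)

H(0.073) = -0.073 × log_10(0.073) - 0.927 × log_10(0.927)
H(0.073) = 0.1135 dits

Note: Binary entropy is maximized at p=0.5 (H=1 bit) and minimized at p=0 or p=1 (H=0).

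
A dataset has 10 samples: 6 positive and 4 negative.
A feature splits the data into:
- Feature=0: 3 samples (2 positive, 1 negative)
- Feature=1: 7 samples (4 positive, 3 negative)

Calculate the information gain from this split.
0.0058 bits

Information Gain = H(Y) - H(Y|Feature)

Before split:
P(positive) = 6/10 = 0.6000
H(Y) = 0.9710 bits

After split:
Feature=0: H = 0.9183 bits (weight = 3/10)
Feature=1: H = 0.9852 bits (weight = 7/10)
H(Y|Feature) = (3/10)×0.9183 + (7/10)×0.9852 = 0.9651 bits

Information Gain = 0.9710 - 0.9651 = 0.0058 bits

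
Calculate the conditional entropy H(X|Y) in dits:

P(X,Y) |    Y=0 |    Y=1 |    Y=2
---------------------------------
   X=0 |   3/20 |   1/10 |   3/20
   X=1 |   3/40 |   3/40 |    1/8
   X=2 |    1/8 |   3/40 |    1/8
0.4697 dits

Using the chain rule: H(X|Y) = H(X,Y) - H(Y)

First, compute H(X,Y) = 0.9389 dits

Marginal P(Y) = (7/20, 1/4, 2/5)
H(Y) = 0.4693 dits

H(X|Y) = H(X,Y) - H(Y) = 0.9389 - 0.4693 = 0.4697 dits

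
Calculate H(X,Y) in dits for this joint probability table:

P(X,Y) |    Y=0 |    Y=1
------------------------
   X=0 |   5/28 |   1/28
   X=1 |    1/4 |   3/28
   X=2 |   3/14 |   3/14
0.7265 dits

Joint entropy is H(X,Y) = -Σ_{x,y} p(x,y) log p(x,y).

Summing over all non-zero entries:
H(X,Y) = -[5/28·log_10(5/28) + 1/28·log_10(1/28) + 1/4·log_10(1/4) + 3/28·log_10(3/28) + 3/14·log_10(3/14) + 3/14·log_10(3/14)]
H(X,Y) = 0.7265 dits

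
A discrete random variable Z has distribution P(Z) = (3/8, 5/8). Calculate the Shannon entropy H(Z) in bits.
0.9544 bits

Shannon entropy is H(X) = -Σ p(x) log p(x).

For P = (3/8, 5/8):
H = -3/8 × log_2(3/8) -5/8 × log_2(5/8)
H = 0.9544 bits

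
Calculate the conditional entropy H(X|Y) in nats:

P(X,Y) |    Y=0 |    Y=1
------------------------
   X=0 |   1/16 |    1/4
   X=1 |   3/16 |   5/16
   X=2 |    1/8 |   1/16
0.9689 nats

Using the chain rule: H(X|Y) = H(X,Y) - H(Y)

First, compute H(X,Y) = 1.6304 nats

Marginal P(Y) = (3/8, 5/8)
H(Y) = 0.6616 nats

H(X|Y) = H(X,Y) - H(Y) = 1.6304 - 0.6616 = 0.9689 nats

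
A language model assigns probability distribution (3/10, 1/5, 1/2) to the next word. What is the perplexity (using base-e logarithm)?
2.8001

Perplexity is e^H (or exp(H) for natural log).

First, H = -Σ p log p = 1.0297 nats
Perplexity = e^1.0297 = 2.8001

Interpretation: The model's uncertainty is equivalent to choosing uniformly among 2.8 options.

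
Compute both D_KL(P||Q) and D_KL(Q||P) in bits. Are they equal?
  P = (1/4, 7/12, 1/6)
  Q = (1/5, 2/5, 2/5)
D_KL(P||Q) = 0.1875, D_KL(Q||P) = 0.2231

KL divergence is not symmetric: D_KL(P||Q) ≠ D_KL(Q||P) in general.

D_KL(P||Q) = 0.1875 bits
D_KL(Q||P) = 0.2231 bits

No, they are not equal!

This asymmetry is why KL divergence is not a true distance metric.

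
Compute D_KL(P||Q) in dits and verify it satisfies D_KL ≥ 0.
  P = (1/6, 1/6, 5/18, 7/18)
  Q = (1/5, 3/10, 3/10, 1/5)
0.0473 dits

KL divergence satisfies the Gibbs inequality: D_KL(P||Q) ≥ 0 for all distributions P, Q.

D_KL(P||Q) = Σ p(x) log(p(x)/q(x))
Term by term:
  x=0: 1/6 × log_10[(1/6)/(1/5)] = -0.0132
  x=1: 1/6 × log_10[(1/6)/(3/10)] = -0.0425
  x=2: 5/18 × log_10[(5/18)/(3/10)] = -0.0093
  x=3: 7/18 × log_10[(7/18)/(1/5)] = 0.1123
D_KL(P||Q) = 0.0473 dits

D_KL(P||Q) = 0.0473 ≥ 0 ✓

This non-negativity is a fundamental property: relative entropy cannot be negative because it measures how different Q is from P.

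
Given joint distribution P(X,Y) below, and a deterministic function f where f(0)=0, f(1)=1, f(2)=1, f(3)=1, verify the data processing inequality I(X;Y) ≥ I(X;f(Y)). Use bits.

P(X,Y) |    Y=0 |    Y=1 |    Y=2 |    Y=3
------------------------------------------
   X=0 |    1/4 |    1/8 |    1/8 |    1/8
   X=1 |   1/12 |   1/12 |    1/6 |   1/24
I(X;Y) = 0.0592, I(X;f(Y)) = 0.0249, inequality holds: 0.0592 ≥ 0.0249

Data Processing Inequality: For any Markov chain X → Y → Z, we have I(X;Y) ≥ I(X;Z).

Here Z = f(Y) is a deterministic function of Y, forming X → Y → Z.

Original I(X;Y) = 0.0592 bits

After applying f:
P(X,Z) where Z=f(Y):
- P(X,Z=0) = P(X,Y=0)
- P(X,Z=1) = P(X,Y=1) + P(X,Y=2) + P(X,Y=3)

I(X;Z) = I(X;f(Y)) = 0.0249 bits

Verification: 0.0592 ≥ 0.0249 ✓

Information cannot be created by processing; the function f can only lose information about X.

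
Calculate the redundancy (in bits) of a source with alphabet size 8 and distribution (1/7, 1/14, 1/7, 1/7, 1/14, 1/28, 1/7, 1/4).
0.1802 bits

Redundancy measures how far a source is from maximum entropy:
R = H_max - H(X)

Maximum entropy for 8 symbols: H_max = log_2(8) = 3.0000 bits
Actual entropy: H(X) = 2.8198 bits
Redundancy: R = 3.0000 - 2.8198 = 0.1802 bits

This redundancy represents potential for compression: the source could be compressed by 0.1802 bits per symbol.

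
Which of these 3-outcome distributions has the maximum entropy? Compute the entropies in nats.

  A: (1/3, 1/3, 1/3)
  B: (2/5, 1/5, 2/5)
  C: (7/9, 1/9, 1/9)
A

For a discrete distribution over n outcomes, entropy is maximized by the uniform distribution.

Computing entropies:
H(A) = 1.0986 nats
H(B) = 1.0549 nats
H(C) = 0.6837 nats

The uniform distribution (where all probabilities equal 1/3) achieves the maximum entropy of log_e(3) = 1.0986 nats.

Distribution A has the highest entropy.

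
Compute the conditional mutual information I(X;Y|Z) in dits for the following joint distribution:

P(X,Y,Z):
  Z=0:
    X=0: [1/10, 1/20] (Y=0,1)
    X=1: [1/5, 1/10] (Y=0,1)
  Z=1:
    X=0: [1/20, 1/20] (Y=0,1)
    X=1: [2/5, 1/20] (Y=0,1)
0.0150 dits

Conditional mutual information: I(X;Y|Z) = H(X|Z) + H(Y|Z) - H(X,Y|Z)

H(Z) = 0.2989
H(X,Z) = 0.5365 → H(X|Z) = 0.2376
H(Y,Z) = 0.5365 → H(Y|Z) = 0.2376
H(X,Y,Z) = 0.7592 → H(X,Y|Z) = 0.4603

I(X;Y|Z) = 0.2376 + 0.2376 - 0.4603 = 0.0150 dits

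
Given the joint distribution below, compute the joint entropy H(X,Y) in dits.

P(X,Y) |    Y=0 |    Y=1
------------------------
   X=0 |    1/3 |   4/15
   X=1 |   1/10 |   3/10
0.5690 dits

Joint entropy is H(X,Y) = -Σ_{x,y} p(x,y) log p(x,y).

Summing over all non-zero entries:
H(X,Y) = -[1/3·log_10(1/3) + 4/15·log_10(4/15) + 1/10·log_10(1/10) + 3/10·log_10(3/10)]
H(X,Y) = 0.5690 dits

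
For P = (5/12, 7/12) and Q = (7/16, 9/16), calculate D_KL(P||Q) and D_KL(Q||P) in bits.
D_KL(P||Q) = 0.0013, D_KL(Q||P) = 0.0013

KL divergence is not symmetric: D_KL(P||Q) ≠ D_KL(Q||P) in general.

D_KL(P||Q) = 0.0013 bits
D_KL(Q||P) = 0.0013 bits

In this case they happen to be equal (to 4 decimal places).

This asymmetry is why KL divergence is not a true distance metric.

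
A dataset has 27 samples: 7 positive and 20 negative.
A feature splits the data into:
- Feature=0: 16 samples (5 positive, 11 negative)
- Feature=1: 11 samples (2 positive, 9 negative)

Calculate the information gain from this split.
0.0160 bits

Information Gain = H(Y) - H(Y|Feature)

Before split:
P(positive) = 7/27 = 0.2593
H(Y) = 0.8256 bits

After split:
Feature=0: H = 0.8960 bits (weight = 16/27)
Feature=1: H = 0.6840 bits (weight = 11/27)
H(Y|Feature) = (16/27)×0.8960 + (11/27)×0.6840 = 0.8097 bits

Information Gain = 0.8256 - 0.8097 = 0.0160 bits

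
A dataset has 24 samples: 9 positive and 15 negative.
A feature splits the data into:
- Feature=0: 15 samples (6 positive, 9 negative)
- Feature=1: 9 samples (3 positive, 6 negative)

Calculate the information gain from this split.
0.0032 bits

Information Gain = H(Y) - H(Y|Feature)

Before split:
P(positive) = 9/24 = 0.3750
H(Y) = 0.9544 bits

After split:
Feature=0: H = 0.9710 bits (weight = 15/24)
Feature=1: H = 0.9183 bits (weight = 9/24)
H(Y|Feature) = (15/24)×0.9710 + (9/24)×0.9183 = 0.9512 bits

Information Gain = 0.9544 - 0.9512 = 0.0032 bits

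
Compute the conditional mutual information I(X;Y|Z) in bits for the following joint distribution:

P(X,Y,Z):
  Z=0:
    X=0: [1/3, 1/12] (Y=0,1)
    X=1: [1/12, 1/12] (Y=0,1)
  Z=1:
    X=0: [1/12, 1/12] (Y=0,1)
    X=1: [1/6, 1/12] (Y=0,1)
0.0443 bits

Conditional mutual information: I(X;Y|Z) = H(X|Z) + H(Y|Z) - H(X,Y|Z)

H(Z) = 0.9799
H(X,Z) = 1.8879 → H(X|Z) = 0.9080
H(Y,Z) = 1.8879 → H(Y|Z) = 0.9080
H(X,Y,Z) = 2.7516 → H(X,Y|Z) = 1.7718

I(X;Y|Z) = 0.9080 + 0.9080 - 1.7718 = 0.0443 bits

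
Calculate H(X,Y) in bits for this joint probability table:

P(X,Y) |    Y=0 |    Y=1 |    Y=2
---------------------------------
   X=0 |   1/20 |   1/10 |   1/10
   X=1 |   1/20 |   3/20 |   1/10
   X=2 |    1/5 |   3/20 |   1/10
3.0464 bits

Joint entropy is H(X,Y) = -Σ_{x,y} p(x,y) log p(x,y).

Summing over all non-zero entries:
H(X,Y) = -[1/20·log_2(1/20) + 1/10·log_2(1/10) + 1/10·log_2(1/10) + 1/20·log_2(1/20) + 3/20·log_2(3/20) + 1/10·log_2(1/10) + 1/5·log_2(1/5) + 3/20·log_2(3/20) + 1/10·log_2(1/10)]
H(X,Y) = 3.0464 bits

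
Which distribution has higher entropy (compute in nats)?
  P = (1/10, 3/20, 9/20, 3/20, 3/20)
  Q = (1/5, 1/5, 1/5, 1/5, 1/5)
Q

Computing entropies in nats:
H(P) = 1.4433
H(Q) = 1.6094

Distribution Q has higher entropy.

Intuition: The distribution closer to uniform (more spread out) has higher entropy.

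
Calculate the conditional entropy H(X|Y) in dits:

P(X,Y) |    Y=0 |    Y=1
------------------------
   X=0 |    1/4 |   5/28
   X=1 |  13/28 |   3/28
0.2829 dits

Using the chain rule: H(X|Y) = H(X,Y) - H(Y)

First, compute H(X,Y) = 0.5428 dits

Marginal P(Y) = (5/7, 2/7)
H(Y) = 0.2598 dits

H(X|Y) = H(X,Y) - H(Y) = 0.5428 - 0.2598 = 0.2829 dits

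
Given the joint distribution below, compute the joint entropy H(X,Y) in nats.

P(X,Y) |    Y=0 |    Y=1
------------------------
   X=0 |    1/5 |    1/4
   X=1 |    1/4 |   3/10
1.3762 nats

Joint entropy is H(X,Y) = -Σ_{x,y} p(x,y) log p(x,y).

Summing over all non-zero entries:
H(X,Y) = -[1/5·log_e(1/5) + 1/4·log_e(1/4) + 1/4·log_e(1/4) + 3/10·log_e(3/10)]
H(X,Y) = 1.3762 nats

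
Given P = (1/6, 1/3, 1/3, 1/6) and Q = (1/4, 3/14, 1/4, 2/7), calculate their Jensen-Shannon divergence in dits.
0.0094 dits

Jensen-Shannon divergence is:
JSD(P||Q) = 0.5 × D_KL(P||M) + 0.5 × D_KL(Q||M)
where M = 0.5 × (P + Q) is the mixture distribution.

M = 0.5 × (1/6, 1/3, 1/3, 1/6) + 0.5 × (1/4, 3/14, 1/4, 2/7) = (5/24, 0.27381, 7/24, 0.22619)

D_KL(P||M) = 0.0096 dits
D_KL(Q||M) = 0.0092 dits

JSD(P||Q) = 0.5 × 0.0096 + 0.5 × 0.0092 = 0.0094 dits

Unlike KL divergence, JSD is symmetric and bounded: 0 ≤ JSD ≤ log(2).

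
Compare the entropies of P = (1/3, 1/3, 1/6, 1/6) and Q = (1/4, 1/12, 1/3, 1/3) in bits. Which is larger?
P

Computing entropies in bits:
H(P) = 1.9183
H(Q) = 1.8554

Distribution P has higher entropy.

Intuition: The distribution closer to uniform (more spread out) has higher entropy.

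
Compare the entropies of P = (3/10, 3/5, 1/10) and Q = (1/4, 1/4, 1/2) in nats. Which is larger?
Q

Computing entropies in nats:
H(P) = 0.8979
H(Q) = 1.0397

Distribution Q has higher entropy.

Intuition: The distribution closer to uniform (more spread out) has higher entropy.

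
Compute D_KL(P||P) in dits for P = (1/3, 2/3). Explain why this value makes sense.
0.0000 dits

KL divergence satisfies the Gibbs inequality: D_KL(P||Q) ≥ 0 for all distributions P, Q.

D_KL(P||Q) = Σ p(x) log(p(x)/q(x))
Each term is p(x) × log_10(p(x)/p(x)) = p(x) × log_10(1) = 0, so the sum is 0.
D_KL(P||Q) = 0.0000 dits

When P = Q, the KL divergence is exactly 0, as there is no 'divergence' between identical distributions.

This non-negativity is a fundamental property: relative entropy cannot be negative because it measures how different Q is from P.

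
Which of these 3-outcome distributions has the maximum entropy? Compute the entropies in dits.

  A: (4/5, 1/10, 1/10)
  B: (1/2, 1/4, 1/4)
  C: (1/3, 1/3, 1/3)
C

For a discrete distribution over n outcomes, entropy is maximized by the uniform distribution.

Computing entropies:
H(A) = 0.2775 dits
H(B) = 0.4515 dits
H(C) = 0.4771 dits

The uniform distribution (where all probabilities equal 1/3) achieves the maximum entropy of log_10(3) = 0.4771 dits.

Distribution C has the highest entropy.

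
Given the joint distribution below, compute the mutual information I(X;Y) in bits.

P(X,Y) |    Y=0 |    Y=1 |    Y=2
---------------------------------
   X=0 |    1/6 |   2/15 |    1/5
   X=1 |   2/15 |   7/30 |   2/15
0.0323 bits

Mutual information: I(X;Y) = H(X) + H(Y) - H(X,Y)

Marginals:
P(X) = (1/2, 1/2), H(X) = 1.0000 bits
P(Y) = (3/10, 11/30, 1/3), H(Y) = 1.5801 bits

Joint entropy: H(X,Y) = 2.5479 bits

I(X;Y) = 1.0000 + 1.5801 - 2.5479 = 0.0323 bits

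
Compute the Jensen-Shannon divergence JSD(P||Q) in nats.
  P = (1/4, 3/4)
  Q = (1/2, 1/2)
0.0338 nats

Jensen-Shannon divergence is:
JSD(P||Q) = 0.5 × D_KL(P||M) + 0.5 × D_KL(Q||M)
where M = 0.5 × (P + Q) is the mixture distribution.

M = 0.5 × (1/4, 3/4) + 0.5 × (1/2, 1/2) = (3/8, 5/8)

D_KL(P||M) = 0.0354 nats
D_KL(Q||M) = 0.0323 nats

JSD(P||Q) = 0.5 × 0.0354 + 0.5 × 0.0323 = 0.0338 nats

Unlike KL divergence, JSD is symmetric and bounded: 0 ≤ JSD ≤ log(2).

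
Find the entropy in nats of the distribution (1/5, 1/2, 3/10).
1.0297 nats

Shannon entropy is H(X) = -Σ p(x) log p(x).

For P = (1/5, 1/2, 3/10):
H = -1/5 × log_e(1/5) -1/2 × log_e(1/2) -3/10 × log_e(3/10)
H = 1.0297 nats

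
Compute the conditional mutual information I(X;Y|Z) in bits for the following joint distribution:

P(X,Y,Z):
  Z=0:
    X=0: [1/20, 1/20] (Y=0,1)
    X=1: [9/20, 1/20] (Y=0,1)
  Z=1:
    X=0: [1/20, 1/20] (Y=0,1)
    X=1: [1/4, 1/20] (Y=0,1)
0.0850 bits

Conditional mutual information: I(X;Y|Z) = H(X|Z) + H(Y|Z) - H(X,Y|Z)

H(Z) = 0.9710
H(X,Z) = 1.6855 → H(X|Z) = 0.7145
H(Y,Z) = 1.6855 → H(Y|Z) = 0.7145
H(X,Y,Z) = 2.3150 → H(X,Y|Z) = 1.3440

I(X;Y|Z) = 0.7145 + 0.7145 - 1.3440 = 0.0850 bits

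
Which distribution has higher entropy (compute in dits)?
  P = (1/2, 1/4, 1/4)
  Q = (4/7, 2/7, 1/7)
P

Computing entropies in dits:
H(P) = 0.4515
H(Q) = 0.4151

Distribution P has higher entropy.

Intuition: The distribution closer to uniform (more spread out) has higher entropy.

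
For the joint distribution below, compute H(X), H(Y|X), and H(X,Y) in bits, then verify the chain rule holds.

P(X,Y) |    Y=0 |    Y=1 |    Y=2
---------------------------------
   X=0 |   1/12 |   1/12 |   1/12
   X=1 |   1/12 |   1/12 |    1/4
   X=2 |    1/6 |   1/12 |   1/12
H(X,Y) = 3.0221, H(X) = 1.5546, H(Y|X) = 1.4675 (all in bits)

Chain rule: H(X,Y) = H(X) + H(Y|X)

Left side — joint entropy directly:
H(X,Y) = -Σ p(x,y) log p(x,y) = 3.0221 bits

Right side — compute H(Y|X) from the conditional distributions:
P(X) = (1/4, 5/12, 1/3), so H(X) = 1.5546 bits
H(Y|X) = Σ_x P(X=x) · H(Y|X=x):
  P(Y|X=0) = (1/3, 1/3, 1/3), H(Y|X=0) = 1.5850, weight P(X=0) = 1/4
  P(Y|X=1) = (1/5, 1/5, 3/5), H(Y|X=1) = 1.3710, weight P(X=1) = 5/12
  P(Y|X=2) = (1/2, 1/4, 1/4), H(Y|X=2) = 1.5000, weight P(X=2) = 1/3
H(Y|X) = 1.4675 bits

H(X) + H(Y|X) = 1.5546 + 1.4675 = 3.0221 bits

Both sides equal 3.0221 bits. ✓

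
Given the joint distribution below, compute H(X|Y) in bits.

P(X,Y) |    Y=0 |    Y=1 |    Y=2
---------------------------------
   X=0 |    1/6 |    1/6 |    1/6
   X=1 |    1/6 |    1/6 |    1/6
1.0000 bits

Using the chain rule: H(X|Y) = H(X,Y) - H(Y)

First, compute H(X,Y) = 2.5850 bits

Marginal P(Y) = (1/3, 1/3, 1/3)
H(Y) = 1.5850 bits

H(X|Y) = H(X,Y) - H(Y) = 2.5850 - 1.5850 = 1.0000 bits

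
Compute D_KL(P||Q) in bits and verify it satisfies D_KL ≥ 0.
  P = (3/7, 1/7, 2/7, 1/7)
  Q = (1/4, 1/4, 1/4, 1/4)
0.1576 bits

KL divergence satisfies the Gibbs inequality: D_KL(P||Q) ≥ 0 for all distributions P, Q.

D_KL(P||Q) = Σ p(x) log(p(x)/q(x))
Term by term:
  x=0: 3/7 × log_2[(3/7)/(1/4)] = 0.3333
  x=1: 1/7 × log_2[(1/7)/(1/4)] = -0.1153
  x=2: 2/7 × log_2[(2/7)/(1/4)] = 0.0550
  x=3: 1/7 × log_2[(1/7)/(1/4)] = -0.1153
D_KL(P||Q) = 0.1576 bits

D_KL(P||Q) = 0.1576 ≥ 0 ✓

This non-negativity is a fundamental property: relative entropy cannot be negative because it measures how different Q is from P.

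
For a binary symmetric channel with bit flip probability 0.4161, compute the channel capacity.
0.0204 bits

For a binary symmetric channel (BSC) with error probability p:
Capacity C = 1 - H(p) bits per symbol

where H(p) = -p log₂(p) - (1-p) log₂(1-p) is the binary entropy function.

H(0.4161) = 0.9796 bits
C = 1 - 0.9796 = 0.0204 bits per symbol

This means we can reliably transmit up to 0.0204 bits of information per channel use.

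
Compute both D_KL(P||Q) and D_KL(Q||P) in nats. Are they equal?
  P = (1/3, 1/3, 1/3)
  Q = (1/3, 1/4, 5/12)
D_KL(P||Q) = 0.0215, D_KL(Q||P) = 0.0211

KL divergence is not symmetric: D_KL(P||Q) ≠ D_KL(Q||P) in general.

D_KL(P||Q) = 0.0215 nats
D_KL(Q||P) = 0.0211 nats

No, they are not equal!

This asymmetry is why KL divergence is not a true distance metric.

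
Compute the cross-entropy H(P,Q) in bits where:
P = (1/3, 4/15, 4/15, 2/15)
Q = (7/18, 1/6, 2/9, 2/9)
2.0115 bits

Cross-entropy: H(P,Q) = -Σ p(x) log q(x)

Alternatively: H(P,Q) = H(P) + D_KL(P||Q)
H(P) = 1.9329 bits
D_KL(P||Q) = 0.0786 bits

H(P,Q) = 1.9329 + 0.0786 = 2.0115 bits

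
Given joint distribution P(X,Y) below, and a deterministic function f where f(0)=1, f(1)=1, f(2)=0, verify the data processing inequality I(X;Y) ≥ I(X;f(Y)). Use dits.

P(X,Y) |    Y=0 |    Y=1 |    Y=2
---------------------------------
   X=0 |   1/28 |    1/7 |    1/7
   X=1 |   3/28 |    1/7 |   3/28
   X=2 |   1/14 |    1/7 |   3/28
I(X;Y) = 0.0091, I(X;f(Y)) = 0.0036, inequality holds: 0.0091 ≥ 0.0036

Data Processing Inequality: For any Markov chain X → Y → Z, we have I(X;Y) ≥ I(X;Z).

Here Z = f(Y) is a deterministic function of Y, forming X → Y → Z.

Original I(X;Y) = 0.0091 dits

After applying f:
P(X,Z) where Z=f(Y):
- P(X,Z=0) = P(X,Y=2)
- P(X,Z=1) = P(X,Y=0) + P(X,Y=1)

I(X;Z) = I(X;f(Y)) = 0.0036 dits

Verification: 0.0091 ≥ 0.0036 ✓

Information cannot be created by processing; the function f can only lose information about X.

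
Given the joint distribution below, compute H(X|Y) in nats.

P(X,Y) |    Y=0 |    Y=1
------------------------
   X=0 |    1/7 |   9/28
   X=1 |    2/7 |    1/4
0.6644 nats

Using the chain rule: H(X|Y) = H(X,Y) - H(Y)

First, compute H(X,Y) = 1.3473 nats

Marginal P(Y) = (3/7, 4/7)
H(Y) = 0.6829 nats

H(X|Y) = H(X,Y) - H(Y) = 1.3473 - 0.6829 = 0.6644 nats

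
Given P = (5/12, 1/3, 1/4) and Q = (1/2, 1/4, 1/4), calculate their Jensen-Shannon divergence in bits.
0.0070 bits

Jensen-Shannon divergence is:
JSD(P||Q) = 0.5 × D_KL(P||M) + 0.5 × D_KL(Q||M)
where M = 0.5 × (P + Q) is the mixture distribution.

M = 0.5 × (5/12, 1/3, 1/4) + 0.5 × (1/2, 1/4, 1/4) = (11/24, 7/24, 1/4)

D_KL(P||M) = 0.0069 bits
D_KL(Q||M) = 0.0072 bits

JSD(P||Q) = 0.5 × 0.0069 + 0.5 × 0.0072 = 0.0070 bits

Unlike KL divergence, JSD is symmetric and bounded: 0 ≤ JSD ≤ log(2).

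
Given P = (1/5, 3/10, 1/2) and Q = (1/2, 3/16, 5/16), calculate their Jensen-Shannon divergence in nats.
0.0507 nats

Jensen-Shannon divergence is:
JSD(P||Q) = 0.5 × D_KL(P||M) + 0.5 × D_KL(Q||M)
where M = 0.5 × (P + Q) is the mixture distribution.

M = 0.5 × (1/5, 3/10, 1/2) + 0.5 × (1/2, 3/16, 5/16) = (7/20, 0.24375, 13/32)

D_KL(P||M) = 0.0542 nats
D_KL(Q||M) = 0.0472 nats

JSD(P||Q) = 0.5 × 0.0542 + 0.5 × 0.0472 = 0.0507 nats

Unlike KL divergence, JSD is symmetric and bounded: 0 ≤ JSD ≤ log(2).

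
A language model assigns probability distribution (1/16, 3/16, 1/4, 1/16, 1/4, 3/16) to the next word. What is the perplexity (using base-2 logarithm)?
5.2987

Perplexity is 2^H (or exp(H) for natural log).

First, H = -Σ p log p = 2.4056 bits
Perplexity = 2^2.4056 = 5.2987

Interpretation: The model's uncertainty is equivalent to choosing uniformly among 5.3 options.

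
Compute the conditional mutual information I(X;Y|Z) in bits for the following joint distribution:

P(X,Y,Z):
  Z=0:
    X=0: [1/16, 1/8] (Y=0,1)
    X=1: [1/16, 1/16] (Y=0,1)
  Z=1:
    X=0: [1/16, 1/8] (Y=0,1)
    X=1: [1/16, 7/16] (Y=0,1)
0.0326 bits

Conditional mutual information: I(X;Y|Z) = H(X|Z) + H(Y|Z) - H(X,Y|Z)

H(Z) = 0.8960
H(X,Z) = 1.7806 → H(X|Z) = 0.8846
H(Y,Z) = 1.6697 → H(Y|Z) = 0.7737
H(X,Y,Z) = 2.5218 → H(X,Y|Z) = 1.6257

I(X;Y|Z) = 0.8846 + 0.7737 - 1.6257 = 0.0326 bits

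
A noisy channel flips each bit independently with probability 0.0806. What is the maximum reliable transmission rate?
0.5957 bits

For a binary symmetric channel (BSC) with error probability p:
Capacity C = 1 - H(p) bits per symbol

where H(p) = -p log₂(p) - (1-p) log₂(1-p) is the binary entropy function.

H(0.0806) = 0.4043 bits
C = 1 - 0.4043 = 0.5957 bits per symbol

This means we can reliably transmit up to 0.5957 bits of information per channel use.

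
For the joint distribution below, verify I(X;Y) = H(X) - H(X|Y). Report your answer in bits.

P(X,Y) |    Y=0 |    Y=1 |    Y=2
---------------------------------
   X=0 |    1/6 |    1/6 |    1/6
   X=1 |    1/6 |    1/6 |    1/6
I(X;Y) = 0.0000 bits

Mutual information has multiple equivalent forms:
- I(X;Y) = H(X) - H(X|Y)
- I(X;Y) = H(Y) - H(Y|X)
- I(X;Y) = H(X) + H(Y) - H(X,Y)

Computing all quantities:
H(X) = 1.0000, H(Y) = 1.5850, H(X,Y) = 2.5850
H(X|Y) = 1.0000, H(Y|X) = 1.5850

Verification:
H(X) - H(X|Y) = 1.0000 - 1.0000 = 0.0000
H(Y) - H(Y|X) = 1.5850 - 1.5850 = 0.0000
H(X) + H(Y) - H(X,Y) = 1.0000 + 1.5850 - 2.5850 = 0.0000

All forms give I(X;Y) = 0.0000 bits. ✓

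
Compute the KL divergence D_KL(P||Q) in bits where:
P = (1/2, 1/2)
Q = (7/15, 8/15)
0.0032 bits

KL divergence: D_KL(P||Q) = Σ p(x) log(p(x)/q(x))

Computing term by term:
  x=0: 1/2 × log_2[(1/2)/(7/15)] = 1/2 × 0.0995 = 0.0498
  x=1: 1/2 × log_2[(1/2)/(8/15)] = 1/2 × -0.0931 = -0.0466

D_KL(P||Q) = 0.0032 bits

Note: KL divergence is always non-negative and equals 0 iff P = Q.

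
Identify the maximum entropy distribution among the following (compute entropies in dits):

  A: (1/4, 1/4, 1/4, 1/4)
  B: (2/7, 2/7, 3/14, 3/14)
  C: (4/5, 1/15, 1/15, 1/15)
A

For a discrete distribution over n outcomes, entropy is maximized by the uniform distribution.

Computing entropies:
H(A) = 0.6021 dits
H(B) = 0.5976 dits
H(C) = 0.3127 dits

The uniform distribution (where all probabilities equal 1/4) achieves the maximum entropy of log_10(4) = 0.6021 dits.

Distribution A has the highest entropy.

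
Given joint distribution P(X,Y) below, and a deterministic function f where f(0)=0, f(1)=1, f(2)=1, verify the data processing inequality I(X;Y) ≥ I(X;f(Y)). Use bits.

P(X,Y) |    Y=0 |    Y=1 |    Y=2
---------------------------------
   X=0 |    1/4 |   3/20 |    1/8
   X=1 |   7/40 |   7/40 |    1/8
I(X;Y) = 0.0092, I(X;f(Y)) = 0.0086, inequality holds: 0.0092 ≥ 0.0086

Data Processing Inequality: For any Markov chain X → Y → Z, we have I(X;Y) ≥ I(X;Z).

Here Z = f(Y) is a deterministic function of Y, forming X → Y → Z.

Original I(X;Y) = 0.0092 bits

After applying f:
P(X,Z) where Z=f(Y):
- P(X,Z=0) = P(X,Y=0)
- P(X,Z=1) = P(X,Y=1) + P(X,Y=2)

I(X;Z) = I(X;f(Y)) = 0.0086 bits

Verification: 0.0092 ≥ 0.0086 ✓

Information cannot be created by processing; the function f can only lose information about X.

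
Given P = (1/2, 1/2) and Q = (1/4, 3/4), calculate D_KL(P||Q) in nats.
0.1438 nats

KL divergence: D_KL(P||Q) = Σ p(x) log(p(x)/q(x))

Computing term by term:
  x=0: 1/2 × log_e[(1/2)/(1/4)] = 1/2 × 0.6931 = 0.3466
  x=1: 1/2 × log_e[(1/2)/(3/4)] = 1/2 × -0.4055 = -0.2027

D_KL(P||Q) = 0.1438 nats

Note: KL divergence is always non-negative and equals 0 iff P = Q.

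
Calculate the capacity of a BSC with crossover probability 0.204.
0.2701 bits

For a binary symmetric channel (BSC) with error probability p:
Capacity C = 1 - H(p) bits per symbol

where H(p) = -p log₂(p) - (1-p) log₂(1-p) is the binary entropy function.

H(0.204) = 0.7299 bits
C = 1 - 0.7299 = 0.2701 bits per symbol

This means we can reliably transmit up to 0.2701 bits of information per channel use.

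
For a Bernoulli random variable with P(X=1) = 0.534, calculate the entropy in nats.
0.6908 nats

The binary entropy function is:
H(p) = -p log(p) - (1-p) log(1-p)

H(0.534) = -0.534 × log_e(0.534) - 0.466 × log_e(0.466)
H(0.534) = 0.6908 nats

Note: Binary entropy is maximized at p=0.5 (H=1 bit) and minimized at p=0 or p=1 (H=0).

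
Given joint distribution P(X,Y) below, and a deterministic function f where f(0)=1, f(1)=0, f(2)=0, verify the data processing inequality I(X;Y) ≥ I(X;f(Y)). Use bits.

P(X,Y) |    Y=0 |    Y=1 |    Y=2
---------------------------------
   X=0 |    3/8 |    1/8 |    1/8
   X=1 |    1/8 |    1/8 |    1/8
I(X;Y) = 0.0488, I(X;f(Y)) = 0.0488, inequality holds: 0.0488 ≥ 0.0488

Data Processing Inequality: For any Markov chain X → Y → Z, we have I(X;Y) ≥ I(X;Z).

Here Z = f(Y) is a deterministic function of Y, forming X → Y → Z.

Original I(X;Y) = 0.0488 bits

After applying f:
P(X,Z) where Z=f(Y):
- P(X,Z=0) = P(X,Y=1) + P(X,Y=2)
- P(X,Z=1) = P(X,Y=0)

I(X;Z) = I(X;f(Y)) = 0.0488 bits

Verification: 0.0488 ≥ 0.0488 ✓

Information cannot be created by processing; the function f can only lose information about X.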